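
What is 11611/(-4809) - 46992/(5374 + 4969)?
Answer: -346077101/49739487 ≈ -6.9578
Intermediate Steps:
11611/(-4809) - 46992/(5374 + 4969) = 11611*(-1/4809) - 46992/10343 = -11611/4809 - 46992*1/10343 = -11611/4809 - 46992/10343 = -346077101/49739487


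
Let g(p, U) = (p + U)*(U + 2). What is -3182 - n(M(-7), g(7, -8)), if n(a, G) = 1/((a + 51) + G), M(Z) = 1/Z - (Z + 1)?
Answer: -1400087/440 ≈ -3182.0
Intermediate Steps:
g(p, U) = (2 + U)*(U + p) (g(p, U) = (U + p)*(2 + U) = (2 + U)*(U + p))
M(Z) = -1 + 1/Z - Z (M(Z) = 1/Z - (1 + Z) = 1/Z + (-1 - Z) = -1 + 1/Z - Z)
n(a, G) = 1/(51 + G + a) (n(a, G) = 1/((51 + a) + G) = 1/(51 + G + a))
-3182 - n(M(-7), g(7, -8)) = -3182 - 1/(51 + ((-8)² + 2*(-8) + 2*7 - 8*7) + (-1 + 1/(-7) - 1*(-7))) = -3182 - 1/(51 + (64 - 16 + 14 - 56) + (-1 - ⅐ + 7)) = -3182 - 1/(51 + 6 + 41/7) = -3182 - 1/440/7 = -3182 - 1*7/440 = -3182 - 7/440 = -1400087/440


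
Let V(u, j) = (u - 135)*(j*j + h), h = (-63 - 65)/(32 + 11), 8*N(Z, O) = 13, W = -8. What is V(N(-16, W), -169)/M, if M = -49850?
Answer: 262054133/3429680 ≈ 76.408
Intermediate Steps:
N(Z, O) = 13/8 (N(Z, O) = (⅛)*13 = 13/8)
h = -128/43 ≈ -2.9767
V(u, j) = (-135 + u)*(-128/43 + j²) (V(u, j) = (u - 135)*(j*j - 128/43) = (-135 + u)*(j² - 128/43) = (-135 + u)*(-128/43 + j²))
V(N(-16, W), -169)/M = (17280/43 - 135*(-169)² - 128/43*13/8 + (13/8)*(-169)²)/(-49850) = (17280/43 - 135*28561 - 208/43 + (13/8)*28561)*(-1/49850) = (17280/43 - 3855735 - 208/43 + 371293/8)*(-1/49850) = -1310270665/344*(-1/49850) = 262054133/3429680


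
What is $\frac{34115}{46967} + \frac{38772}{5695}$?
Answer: $\frac{30078947}{3992195} \approx 7.5344$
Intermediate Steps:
$\frac{34115}{46967} + \frac{38772}{5695} = \frac{30078947}{3992195}$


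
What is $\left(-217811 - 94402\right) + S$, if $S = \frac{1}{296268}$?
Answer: $- \frac{92498721083}{296268} \approx -3.1221 \cdot 10^{5}$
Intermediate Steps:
$S = \frac{1}{296268} \approx 3.3753 \cdot 10^{-6}$
$\left(-217811 - 94402\right) + S = \left(-217811 - 94402\right) + \frac{1}{296268} = -312213 + \frac{1}{296268} = - \frac{92498721083}{296268}$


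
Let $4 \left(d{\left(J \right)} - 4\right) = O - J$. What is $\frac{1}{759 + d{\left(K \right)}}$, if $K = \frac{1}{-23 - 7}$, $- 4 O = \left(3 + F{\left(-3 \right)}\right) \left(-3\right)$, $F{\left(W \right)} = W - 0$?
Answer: $\frac{120}{91561} \approx 0.0013106$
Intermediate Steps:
$F{\left(W \right)} = W$ ($F{\left(W \right)} = W + 0 = W$)
$O = 0$ ($O = - \frac{\left(3 - 3\right) \left(-3\right)}{4} = - \frac{0 \left(-3\right)}{4} = \left(- \frac{1}{4}\right) 0 = 0$)
$K = - \frac{1}{30}$ ($K = \frac{1}{-30} = - \frac{1}{30} \approx -0.033333$)
$d{\left(J \right)} = 4 - \frac{J}{4}$ ($d{\left(J \right)} = 4 + \frac{0 - J}{4} = 4 + \frac{\left(-1\right) J}{4} = 4 - \frac{J}{4}$)
$\frac{1}{759 + d{\left(K \right)}} = \frac{1}{759 + \left(4 - - \frac{1}{120}\right)} = \frac{1}{759 + \left(4 + \frac{1}{120}\right)} = \frac{1}{759 + \frac{481}{120}} = \frac{1}{\frac{91561}{120}} = \frac{120}{91561}$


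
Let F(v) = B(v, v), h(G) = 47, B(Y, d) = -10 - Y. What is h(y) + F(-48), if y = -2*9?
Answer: 85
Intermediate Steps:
y = -18
F(v) = -10 - v
h(y) + F(-48) = 47 + (-10 - 1*(-48)) = 47 + (-10 + 48) = 47 + 38 = 85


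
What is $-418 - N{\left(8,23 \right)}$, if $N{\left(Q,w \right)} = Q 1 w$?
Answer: $-602$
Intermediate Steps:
$N{\left(Q,w \right)} = Q w$
$-418 - N{\left(8,23 \right)} = -418 - 8 \cdot 23 = -418 - 184 = -602$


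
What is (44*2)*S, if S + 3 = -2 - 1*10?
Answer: -1320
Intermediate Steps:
S = -15 (S = -3 + (-2 - 1*10) = -3 + (-2 - 10) = -3 - 12 = -15)
(44*2)*S = (44*2)*(-15) = 88*(-15) = -1320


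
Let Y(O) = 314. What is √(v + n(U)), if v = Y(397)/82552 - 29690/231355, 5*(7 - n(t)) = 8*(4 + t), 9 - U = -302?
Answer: I*√453333880895148053897/954940898 ≈ 22.296*I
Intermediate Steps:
U = 311 (U = 9 - 1*(-302) = 9 + 302 = 311)
n(t) = ⅗ - 8*t/5 (n(t) = 7 - 8*(4 + t)/5 = 7 - (32 + 8*t)/5 = 7 + (-32/5 - 8*t/5) = ⅗ - 8*t/5)
v = -237832341/1909881796 (v = 314/82552 - 29690/231355 = 314*(1/82552) - 29690*1/231355 = 157/41276 - 5938/46271 = -237832341/1909881796 ≈ -0.12453)
√(v + n(U)) = √(-237832341/1909881796 + (⅗ - 8/5*311)) = √(-237832341/1909881796 + (⅗ - 2488/5)) = √(-237832341/1909881796 - 497) = √(-949449084953/1909881796) = I*√453333880895148053897/954940898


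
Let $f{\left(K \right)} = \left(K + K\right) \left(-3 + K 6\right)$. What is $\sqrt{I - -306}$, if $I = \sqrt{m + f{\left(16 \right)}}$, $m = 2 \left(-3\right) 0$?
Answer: $\sqrt{306 + 4 \sqrt{186}} \approx 18.988$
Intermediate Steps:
$m = 0$ ($m = \left(-6\right) 0 = 0$)
$f{\left(K \right)} = 2 K \left(-3 + 6 K\right)$
$I = 4 \sqrt{186}$ ($I = \sqrt{0 + 6 \cdot 16 \left(-1 + 2 \cdot 16\right)} = \sqrt{0 + 6 \cdot 16 \left(-1 + 32\right)} = \sqrt{0 + 6 \cdot 16 \cdot 31} = \sqrt{0 + 2976} = \sqrt{2976} = 4 \sqrt{186} \approx 54.553$)
$\sqrt{I - -306} = \sqrt{4 \sqrt{186} - -306} = \sqrt{4 \sqrt{186} + 306} = \sqrt{306 + 4 \sqrt{186}}$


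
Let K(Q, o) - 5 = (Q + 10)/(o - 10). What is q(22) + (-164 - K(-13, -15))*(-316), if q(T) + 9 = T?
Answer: 1336373/25 ≈ 53455.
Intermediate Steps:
K(Q, o) = 5 + (10 + Q)/(-10 + o) (K(Q, o) = 5 + (Q + 10)/(o - 10) = 5 + (10 + Q)/(-10 + o))
q(T) = -9 + T
q(22) + (-164 - K(-13, -15))*(-316) = (-9 + 22) + (-164 - (-40 - 13 + 5*(-15))/(-10 - 15))*(-316) = 13 + (-164 - (-40 - 13 - 75)/(-25))*(-316) = 13 + (-164 - (-1)*(-128)/25)*(-316) = 13 + (-164 - 1*128/25)*(-316) = 13 + (-164 - 128/25)*(-316) = 13 - 4228/25*(-316) = 13 + 1336048/25 = 1336373/25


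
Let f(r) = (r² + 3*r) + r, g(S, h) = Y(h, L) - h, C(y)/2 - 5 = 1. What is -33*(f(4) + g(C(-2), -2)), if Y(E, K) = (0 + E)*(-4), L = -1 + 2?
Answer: -1386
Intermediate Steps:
C(y) = 12 (C(y) = 10 + 2*1 = 10 + 2 = 12)
L = 1
Y(E, K) = -4*E (Y(E, K) = E*(-4) = -4*E)
g(S, h) = -5*h (g(S, h) = -4*h - h = -5*h)
f(r) = r² + 4*r
-33*(f(4) + g(C(-2), -2)) = -33*(4*(4 + 4) - 5*(-2)) = -33*(4*8 + 10) = -33*(32 + 10) = -33*42 = -1386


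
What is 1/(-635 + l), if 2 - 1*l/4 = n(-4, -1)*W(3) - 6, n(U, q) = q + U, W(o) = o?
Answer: -1/543 ≈ -0.0018416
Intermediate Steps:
n(U, q) = U + q
l = 92 (l = 8 - 4*((-4 - 1)*3 - 6) = 8 - 4*(-5*3 - 6) = 8 - 4*(-15 - 6) = 8 - 4*(-21) = 8 + 84 = 92)
1/(-635 + l) = 1/(-635 + 92) = 1/(-543) = -1/543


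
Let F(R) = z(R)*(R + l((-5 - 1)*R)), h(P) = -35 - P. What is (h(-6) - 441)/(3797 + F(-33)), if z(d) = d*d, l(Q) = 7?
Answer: 470/24517 ≈ 0.019170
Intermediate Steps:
z(d) = d²
F(R) = R²*(7 + R) (F(R) = R²*(R + 7) = R²*(7 + R))
(h(-6) - 441)/(3797 + F(-33)) = ((-35 - 1*(-6)) - 441)/(3797 + (-33)²*(7 - 33)) = ((-35 + 6) - 441)/(3797 + 1089*(-26)) = (-29 - 441)/(3797 - 28314) = -470/(-24517) = -470*(-1/24517) = 470/24517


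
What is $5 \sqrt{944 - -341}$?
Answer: $5 \sqrt{1285} \approx 179.23$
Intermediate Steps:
$5 \sqrt{944 - -341} = 5 \sqrt{944 + \left(-112 + 453\right)} = 5 \sqrt{944 + 341} = 5 \sqrt{1285}$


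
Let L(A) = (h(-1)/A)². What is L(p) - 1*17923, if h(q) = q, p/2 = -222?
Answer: -3533268527/197136 ≈ -17923.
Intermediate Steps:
p = -444 (p = 2*(-222) = -444)
L(A) = A⁻² (L(A) = (-1/A)² = A⁻²)
L(p) - 1*17923 = (-444)⁻² - 1*17923 = 1/197136 - 17923 = -3533268527/197136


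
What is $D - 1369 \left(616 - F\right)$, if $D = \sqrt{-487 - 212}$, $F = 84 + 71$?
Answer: $-631109 + i \sqrt{699} \approx -6.3111 \cdot 10^{5} + 26.439 i$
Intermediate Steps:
$F = 155$
$D = i \sqrt{699}$ ($D = \sqrt{-699} = i \sqrt{699} \approx 26.439 i$)
$D - 1369 \left(616 - F\right) = i \sqrt{699} - 1369 \left(616 - 155\right) = i \sqrt{699} - 631109 = -631109 + i \sqrt{699}$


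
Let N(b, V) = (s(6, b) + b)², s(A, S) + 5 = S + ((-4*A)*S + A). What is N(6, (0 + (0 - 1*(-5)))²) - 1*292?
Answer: 16869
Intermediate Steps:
s(A, S) = -5 + A + S - 4*A*S (s(A, S) = -5 + (S + ((-4*A)*S + A)) = -5 + (S + (-4*A*S + A)) = -5 + (S + (A - 4*A*S)) = -5 + (A + S - 4*A*S) = -5 + A + S - 4*A*S)
N(b, V) = (1 - 22*b)² (N(b, V) = ((-5 + 6 + b - 4*6*b) + b)² = ((-5 + 6 + b - 24*b) + b)² = ((1 - 23*b) + b)² = (1 - 22*b)²)
N(6, (0 + (0 - 1*(-5)))²) - 1*292 = (-1 + 22*6)² - 1*292 = (-1 + 132)² - 292 = 131² - 292 = 17161 - 292 = 16869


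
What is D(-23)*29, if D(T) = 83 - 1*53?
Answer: 870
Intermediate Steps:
D(T) = 30 (D(T) = 83 - 53 = 30)
D(-23)*29 = 30*29 = 870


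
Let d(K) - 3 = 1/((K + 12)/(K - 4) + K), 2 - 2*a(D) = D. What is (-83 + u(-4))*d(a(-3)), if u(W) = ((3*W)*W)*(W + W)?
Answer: -57441/43 ≈ -1335.8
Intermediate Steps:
a(D) = 1 - D/2
u(W) = 6*W³ (u(W) = (3*W²)*(2*W) = 6*W³)
d(K) = 3 + 1/(K + (12 + K)/(-4 + K)) (d(K) = 3 + 1/((K + 12)/(K - 4) + K) = 3 + 1/((12 + K)/(-4 + K) + K) = 3 + 1/(K + (12 + K)/(-4 + K)))
(-83 + u(-4))*d(a(-3)) = (-83 + 6*(-4)³)*((32 - 8*(1 - ½*(-3)) + 3*(1 - ½*(-3))²)/(12 + (1 - ½*(-3))² - 3*(1 - ½*(-3)))) = (-83 + 6*(-64))*((32 - 8*(1 + 3/2) + 3*(1 + 3/2)²)/(12 + (1 + 3/2)² - 3*(1 + 3/2))) = (-83 - 384)*((32 - 8*5/2 + 3*(5/2)²)/(12 + (5/2)² - 3*5/2)) = -467*(32 - 20 + 3*(25/4))/(12 + 25/4 - 15/2) = -467*(32 - 20 + 75/4)/43/4 = -1868*123/(43*4) = -467*123/43 = -57441/43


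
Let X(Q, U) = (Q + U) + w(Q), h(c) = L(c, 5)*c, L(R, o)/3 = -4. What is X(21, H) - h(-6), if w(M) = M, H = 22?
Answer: -8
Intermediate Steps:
L(R, o) = -12 (L(R, o) = 3*(-4) = -12)
h(c) = -12*c
X(Q, U) = U + 2*Q (X(Q, U) = (Q + U) + Q = U + 2*Q)
X(21, H) - h(-6) = (22 + 2*21) - (-12)*(-6) = (22 + 42) - 1*72 = 64 - 72 = -8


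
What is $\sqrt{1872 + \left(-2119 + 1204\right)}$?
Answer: $\sqrt{957} \approx 30.935$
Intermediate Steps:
$\sqrt{1872 + \left(-2119 + 1204\right)} = \sqrt{1872 - 915} = \sqrt{957}$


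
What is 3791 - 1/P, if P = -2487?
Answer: 9428218/2487 ≈ 3791.0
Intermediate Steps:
3791 - 1/P = 3791 - 1/(-2487) = 3791 - 1*(-1/2487) = 3791 + 1/2487 = 9428218/2487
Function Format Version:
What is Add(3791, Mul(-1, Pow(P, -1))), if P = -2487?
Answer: Rational(9428218, 2487) ≈ 3791.0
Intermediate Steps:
Add(3791, Mul(-1, Pow(P, -1))) = Add(3791, Mul(-1, Pow(-2487, -1))) = Add(3791, Mul(-1, Rational(-1, 2487))) = Add(3791, Rational(1, 2487)) = Rational(9428218, 2487)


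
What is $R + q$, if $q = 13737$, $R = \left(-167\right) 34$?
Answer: $8059$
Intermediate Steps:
$R = -5678$
$R + q = -5678 + 13737 = 8059$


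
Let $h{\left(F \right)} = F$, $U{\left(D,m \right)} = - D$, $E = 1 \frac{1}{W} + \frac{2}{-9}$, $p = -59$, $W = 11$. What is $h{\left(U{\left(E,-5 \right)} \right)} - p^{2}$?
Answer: $- \frac{344606}{99} \approx -3480.9$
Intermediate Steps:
$E = - \frac{13}{99}$ ($E = 1 \cdot \frac{1}{11} + \frac{2}{-9} = 1 \cdot \frac{1}{11} + 2 \left(- \frac{1}{9}\right) = \frac{1}{11} - \frac{2}{9} = - \frac{13}{99} \approx -0.13131$)
$h{\left(U{\left(E,-5 \right)} \right)} - p^{2} = \left(-1\right) \left(- \frac{13}{99}\right) - \left(-59\right)^{2} = \frac{13}{99} - 3481 = - \frac{344606}{99}$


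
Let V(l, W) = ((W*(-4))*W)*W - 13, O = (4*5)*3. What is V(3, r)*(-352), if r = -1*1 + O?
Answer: 289178208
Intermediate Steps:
O = 60 (O = 20*3 = 60)
r = 59 (r = -1*1 + 60 = -1 + 60 = 59)
V(l, W) = -13 - 4*W³ (V(l, W) = ((-4*W)*W)*W - 13 = (-4*W²)*W - 13 = -4*W³ - 13 = -13 - 4*W³)
V(3, r)*(-352) = (-13 - 4*59³)*(-352) = (-13 - 4*205379)*(-352) = (-13 - 821516)*(-352) = -821529*(-352) = 289178208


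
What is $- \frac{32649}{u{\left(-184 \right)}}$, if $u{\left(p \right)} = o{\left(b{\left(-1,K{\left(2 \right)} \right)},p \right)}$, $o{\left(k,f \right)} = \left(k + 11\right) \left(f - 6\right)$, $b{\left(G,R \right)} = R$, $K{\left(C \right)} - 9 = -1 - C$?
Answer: $\frac{32649}{3230} \approx 10.108$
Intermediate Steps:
$K{\left(C \right)} = 8 - C$ ($K{\left(C \right)} = 9 - \left(1 + C\right) = 8 - C$)
$o{\left(k,f \right)} = \left(-6 + f\right) \left(11 + k\right)$ ($o{\left(k,f \right)} = \left(11 + k\right) \left(-6 + f\right) = \left(-6 + f\right) \left(11 + k\right)$)
$u{\left(p \right)} = -102 + 17 p$ ($u{\left(p \right)} = -66 - 6 \left(8 - 2\right) + 11 p + p \left(8 - 2\right) = -66 - 36 + 11 p + p 6 = -66 - 36 + 11 p + 6 p = -102 + 17 p$)
$- \frac{32649}{u{\left(-184 \right)}} = - \frac{32649}{-102 + 17 \left(-184\right)} = - \frac{32649}{-102 - 3128} = - \frac{32649}{-3230} = \left(-32649\right) \left(- \frac{1}{3230}\right) = \frac{32649}{3230}$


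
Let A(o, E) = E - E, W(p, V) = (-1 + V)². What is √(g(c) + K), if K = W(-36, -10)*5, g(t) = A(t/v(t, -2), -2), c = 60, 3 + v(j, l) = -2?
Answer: 11*√5 ≈ 24.597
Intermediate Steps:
v(j, l) = -5 (v(j, l) = -3 - 2 = -5)
A(o, E) = 0
g(t) = 0
K = 605 (K = (-1 - 10)²*5 = (-11)²*5 = 121*5 = 605)
√(g(c) + K) = √(0 + 605) = √605 = 11*√5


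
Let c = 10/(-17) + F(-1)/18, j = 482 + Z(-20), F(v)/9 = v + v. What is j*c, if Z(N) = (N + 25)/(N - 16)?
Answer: -52041/68 ≈ -765.31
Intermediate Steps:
Z(N) = (25 + N)/(-16 + N)
F(v) = 18*v (F(v) = 9*(v + v) = 9*(2*v) = 18*v)
j = 17347/36 (j = 482 + (25 - 20)/(-16 - 20) = 482 + 5/(-36) = 482 - 1/36*5 = 482 - 5/36 = 17347/36 ≈ 481.86)
c = -27/17 (c = 10/(-17) + (18*(-1))/18 = 10*(-1/17) - 18*1/18 = -10/17 - 1 = -27/17 ≈ -1.5882)
j*c = (17347/36)*(-27/17) = -52041/68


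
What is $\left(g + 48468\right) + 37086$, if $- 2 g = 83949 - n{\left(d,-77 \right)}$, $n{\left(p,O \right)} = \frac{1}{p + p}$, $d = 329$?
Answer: $\frac{57350623}{1316} \approx 43580.0$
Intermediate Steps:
$n{\left(p,O \right)} = \frac{1}{2 p}$
$g = - \frac{55238441}{1316}$ ($g = - \frac{83949 - \frac{1}{2 \cdot 329}}{2} = - \frac{83949 - \frac{1}{2} \cdot \frac{1}{329}}{2} = - \frac{83949 - \frac{1}{658}}{2} = \left(- \frac{1}{2}\right) \frac{55238441}{658} = - \frac{55238441}{1316} \approx -41975.0$)
$\left(g + 48468\right) + 37086 = \left(- \frac{55238441}{1316} + 48468\right) + 37086 = \frac{8545447}{1316} + 37086 = \frac{57350623}{1316}$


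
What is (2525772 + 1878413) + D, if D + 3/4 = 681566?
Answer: 20343001/4 ≈ 5.0858e+6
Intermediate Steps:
D = 2726261/4 (D = -3/4 + 681566 = 2726261/4 ≈ 6.8157e+5)
(2525772 + 1878413) + D = (2525772 + 1878413) + 2726261/4 = 4404185 + 2726261/4 = 20343001/4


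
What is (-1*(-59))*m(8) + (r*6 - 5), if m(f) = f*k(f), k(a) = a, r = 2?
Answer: 3783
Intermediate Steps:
m(f) = f² (m(f) = f*f = f²)
(-1*(-59))*m(8) + (r*6 - 5) = -1*(-59)*8² + (2*6 - 5) = 59*64 + (12 - 5) = 3776 + 7 = 3783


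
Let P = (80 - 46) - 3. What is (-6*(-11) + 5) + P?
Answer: 102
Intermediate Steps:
P = 31 (P = 34 - 3 = 31)
(-6*(-11) + 5) + P = (-6*(-11) + 5) + 31 = (66 + 5) + 31 = 71 + 31 = 102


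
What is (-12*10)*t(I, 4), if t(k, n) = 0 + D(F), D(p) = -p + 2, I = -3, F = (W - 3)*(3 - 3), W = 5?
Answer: -240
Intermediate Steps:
F = 0 (F = (5 - 3)*(3 - 3) = 2*0 = 0)
D(p) = 2 - p
t(k, n) = 2 (t(k, n) = 0 + (2 - 1*0) = 0 + (2 + 0) = 0 + 2 = 2)
(-12*10)*t(I, 4) = -12*10*2 = -120*2 = -240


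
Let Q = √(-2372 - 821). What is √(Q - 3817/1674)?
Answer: √(-709962 + 311364*I*√3193)/558 ≈ 5.2092 + 5.4237*I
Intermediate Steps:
Q = I*√3193 (Q = √(-3193) = I*√3193 ≈ 56.507*I)
√(Q - 3817/1674) = √(I*√3193 - 3817/1674) = √(-3817/1674 + I*√3193)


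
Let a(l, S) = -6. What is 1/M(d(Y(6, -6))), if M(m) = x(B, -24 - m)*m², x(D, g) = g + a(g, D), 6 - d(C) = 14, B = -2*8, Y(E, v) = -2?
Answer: -1/1408 ≈ -0.00071023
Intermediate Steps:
B = -16
d(C) = -8 (d(C) = 6 - 1*14 = 6 - 14 = -8)
x(D, g) = -6 + g (x(D, g) = g - 6 = -6 + g)
M(m) = m²*(-30 - m) (M(m) = (-6 + (-24 - m))*m² = (-30 - m)*m² = m²*(-30 - m))
1/M(d(Y(6, -6))) = 1/((-8)²*(-30 - 1*(-8))) = 1/(64*(-30 + 8)) = 1/(64*(-22)) = 1/(-1408) = -1/1408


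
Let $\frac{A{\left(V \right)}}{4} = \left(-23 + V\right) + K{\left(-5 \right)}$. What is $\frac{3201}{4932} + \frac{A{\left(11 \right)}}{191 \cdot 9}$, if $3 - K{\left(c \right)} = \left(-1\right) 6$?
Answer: $\frac{201605}{314004} \approx 0.64205$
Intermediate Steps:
$K{\left(c \right)} = 9$ ($K{\left(c \right)} = 3 - \left(-1\right) 6 = 3 - -6 = 3 + 6 = 9$)
$A{\left(V \right)} = -56 + 4 V$ ($A{\left(V \right)} = 4 \left(\left(-23 + V\right) + 9\right) = 4 \left(-14 + V\right) = -56 + 4 V$)
$\frac{3201}{4932} + \frac{A{\left(11 \right)}}{191 \cdot 9} = \frac{3201}{4932} + \frac{-56 + 4 \cdot 11}{191 \cdot 9} = 3201 \cdot \frac{1}{4932} + \frac{-56 + 44}{1719} = \frac{1067}{1644} - \frac{4}{573} = \frac{201605}{314004}$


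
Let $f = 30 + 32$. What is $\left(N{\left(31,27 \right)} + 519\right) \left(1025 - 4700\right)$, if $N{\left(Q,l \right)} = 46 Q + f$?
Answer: $-7375725$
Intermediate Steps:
$f = 62$
$N{\left(Q,l \right)} = 62 + 46 Q$ ($N{\left(Q,l \right)} = 46 Q + 62 = 62 + 46 Q$)
$\left(N{\left(31,27 \right)} + 519\right) \left(1025 - 4700\right) = \left(\left(62 + 46 \cdot 31\right) + 519\right) \left(1025 - 4700\right) = \left(\left(62 + 1426\right) + 519\right) \left(-3675\right) = \left(1488 + 519\right) \left(-3675\right) = 2007 \left(-3675\right) = -7375725$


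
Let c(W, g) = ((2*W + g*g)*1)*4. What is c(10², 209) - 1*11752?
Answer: 163772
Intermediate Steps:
c(W, g) = 4*g² + 8*W (c(W, g) = ((2*W + g²)*1)*4 = ((g² + 2*W)*1)*4 = (g² + 2*W)*4 = 4*g² + 8*W)
c(10², 209) - 1*11752 = (4*209² + 8*10²) - 1*11752 = (4*43681 + 8*100) - 11752 = (174724 + 800) - 11752 = 175524 - 11752 = 163772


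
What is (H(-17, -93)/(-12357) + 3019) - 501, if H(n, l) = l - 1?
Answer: 31115020/12357 ≈ 2518.0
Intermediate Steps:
H(n, l) = -1 + l
(H(-17, -93)/(-12357) + 3019) - 501 = ((-1 - 93)/(-12357) + 3019) - 501 = (-94*(-1/12357) + 3019) - 501 = (94/12357 + 3019) - 501 = 37305877/12357 - 501 = 31115020/12357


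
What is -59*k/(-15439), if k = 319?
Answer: 18821/15439 ≈ 1.2191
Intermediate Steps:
-59*k/(-15439) = -59*319/(-15439) = -18821*(-1/15439) = 18821/15439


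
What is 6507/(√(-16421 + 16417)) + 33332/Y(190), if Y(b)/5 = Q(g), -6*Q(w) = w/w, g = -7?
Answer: -199992/5 - 6507*I/2 ≈ -39998.0 - 3253.5*I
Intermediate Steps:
Q(w) = -⅙ (Q(w) = -w/(6*w) = -⅙*1 = -⅙)
Y(b) = -⅚ (Y(b) = 5*(-⅙) = -⅚)
6507/(√(-16421 + 16417)) + 33332/Y(190) = 6507/(√(-16421 + 16417)) + 33332/(-⅚) = 6507/(√(-4)) + 33332*(-6/5) = 6507/((2*I)) - 199992/5 = 6507*(-I/2) - 199992/5 = -6507*I/2 - 199992/5 = -199992/5 - 6507*I/2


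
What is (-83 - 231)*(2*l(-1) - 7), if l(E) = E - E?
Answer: 2198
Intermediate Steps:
l(E) = 0
(-83 - 231)*(2*l(-1) - 7) = (-83 - 231)*(2*0 - 7) = -314*(0 - 7) = -314*(-7) = 2198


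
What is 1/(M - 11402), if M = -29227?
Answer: -1/40629 ≈ -2.4613e-5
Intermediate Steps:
1/(M - 11402) = 1/(-29227 - 11402) = 1/(-40629) = -1/40629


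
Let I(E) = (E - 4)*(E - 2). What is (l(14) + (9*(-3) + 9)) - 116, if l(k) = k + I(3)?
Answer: -121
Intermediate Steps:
I(E) = (-4 + E)*(-2 + E)
l(k) = -1 + k (l(k) = k + (8 + 3**2 - 6*3) = k + (8 + 9 - 18) = k - 1 = -1 + k)
(l(14) + (9*(-3) + 9)) - 116 = ((-1 + 14) + (9*(-3) + 9)) - 116 = (13 + (-27 + 9)) - 116 = (13 - 18) - 116 = -5 - 116 = -121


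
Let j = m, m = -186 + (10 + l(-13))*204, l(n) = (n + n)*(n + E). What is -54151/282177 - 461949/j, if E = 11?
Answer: -43675404245/1172163258 ≈ -37.260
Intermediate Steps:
l(n) = 2*n*(11 + n) (l(n) = (n + n)*(n + 11) = (2*n)*(11 + n) = 2*n*(11 + n))
m = 12462 (m = -186 + (10 + 2*(-13)*(11 - 13))*204 = -186 + (10 + 2*(-13)*(-2))*204 = -186 + (10 + 52)*204 = -186 + 62*204 = -186 + 12648 = 12462)
j = 12462
-54151/282177 - 461949/j = -54151/282177 - 461949/12462 = -54151*1/282177 - 461949*1/12462 = -54151/282177 - 153983/4154 = -43675404245/1172163258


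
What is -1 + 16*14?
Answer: 223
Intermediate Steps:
-1 + 16*14 = -1 + 224 = 223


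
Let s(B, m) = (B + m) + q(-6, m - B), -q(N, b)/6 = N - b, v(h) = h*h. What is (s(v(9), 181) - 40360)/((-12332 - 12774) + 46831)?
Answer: -39462/21725 ≈ -1.8164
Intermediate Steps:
v(h) = h**2
q(N, b) = -6*N + 6*b (q(N, b) = -6*(N - b) = -6*N + 6*b)
s(B, m) = 36 - 5*B + 7*m (s(B, m) = (B + m) + (-6*(-6) + 6*(m - B)) = (B + m) + (36 + (-6*B + 6*m)) = (B + m) + (36 - 6*B + 6*m) = 36 - 5*B + 7*m)
(s(v(9), 181) - 40360)/((-12332 - 12774) + 46831) = ((36 - 5*9**2 + 7*181) - 40360)/((-12332 - 12774) + 46831) = ((36 - 5*81 + 1267) - 40360)/(-25106 + 46831) = ((36 - 405 + 1267) - 40360)/21725 = (898 - 40360)*(1/21725) = -39462*1/21725 = -39462/21725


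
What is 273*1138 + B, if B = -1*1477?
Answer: 309197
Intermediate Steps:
B = -1477
273*1138 + B = 273*1138 - 1477 = 310674 - 1477 = 309197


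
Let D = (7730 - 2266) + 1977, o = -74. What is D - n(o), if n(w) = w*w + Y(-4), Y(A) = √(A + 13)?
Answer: 1962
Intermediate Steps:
Y(A) = √(13 + A)
D = 7441 (D = 5464 + 1977 = 7441)
n(w) = 3 + w² (n(w) = w*w + √(13 - 4) = w² + √9 = w² + 3 = 3 + w²)
D - n(o) = 7441 - (3 + (-74)²) = 7441 - (3 + 5476) = 7441 - 1*5479 = 7441 - 5479 = 1962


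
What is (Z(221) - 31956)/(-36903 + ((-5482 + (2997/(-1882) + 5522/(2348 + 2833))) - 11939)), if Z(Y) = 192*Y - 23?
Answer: -9265769166/48154455551 ≈ -0.19242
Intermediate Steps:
Z(Y) = -23 + 192*Y
(Z(221) - 31956)/(-36903 + ((-5482 + (2997/(-1882) + 5522/(2348 + 2833))) - 11939)) = ((-23 + 192*221) - 31956)/(-36903 + ((-5482 + (2997/(-1882) + 5522/(2348 + 2833))) - 11939)) = ((-23 + 42432) - 31956)/(-36903 + ((-5482 + (2997*(-1/1882) + 5522/5181)) - 11939)) = (42409 - 31956)/(-36903 + ((-5482 + (-2997/1882 + 5522*(1/5181))) - 11939)) = 10453/(-36903 + ((-5482 + (-2997/1882 + 502/471)) - 11939)) = 10453/(-36903 + ((-5482 - 466823/886422) - 11939)) = 10453/(-36903 + (-4859832227/886422 - 11939)) = 10453/(-36903 - 15442824485/886422) = 10453/(-48154455551/886422) = 10453*(-886422/48154455551) = -9265769166/48154455551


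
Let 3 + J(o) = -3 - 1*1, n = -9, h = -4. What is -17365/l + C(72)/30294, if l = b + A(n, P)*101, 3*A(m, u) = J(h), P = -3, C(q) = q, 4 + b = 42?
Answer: 87678257/998019 ≈ 87.852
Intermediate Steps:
b = 38 (b = -4 + 42 = 38)
J(o) = -7 (J(o) = -3 + (-3 - 1*1) = -3 + (-3 - 1) = -3 - 4 = -7)
A(m, u) = -7/3 (A(m, u) = (⅓)*(-7) = -7/3)
l = -593/3 (l = 38 - 7/3*101 = 38 - 707/3 = -593/3 ≈ -197.67)
-17365/l + C(72)/30294 = -17365/(-593/3) + 72/30294 = -17365*(-3/593) + 72*(1/30294) = 52095/593 + 4/1683 = 87678257/998019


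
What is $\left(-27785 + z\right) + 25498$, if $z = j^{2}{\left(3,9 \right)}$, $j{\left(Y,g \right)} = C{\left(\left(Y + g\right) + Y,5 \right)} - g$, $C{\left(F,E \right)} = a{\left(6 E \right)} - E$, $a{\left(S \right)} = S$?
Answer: $-2031$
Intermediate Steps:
$C{\left(F,E \right)} = 5 E$ ($C{\left(F,E \right)} = 6 E - E = 5 E$)
$j{\left(Y,g \right)} = 25 - g$ ($j{\left(Y,g \right)} = 5 \cdot 5 - g = 25 - g$)
$z = 256$ ($z = \left(25 - 9\right)^{2} = 16^{2} = 256$)
$\left(-27785 + z\right) + 25498 = \left(-27785 + 256\right) + 25498 = -27529 + 25498 = -2031$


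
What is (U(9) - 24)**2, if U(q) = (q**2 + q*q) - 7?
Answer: 17161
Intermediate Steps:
U(q) = -7 + 2*q**2 (U(q) = (q**2 + q**2) - 7 = 2*q**2 - 7 = -7 + 2*q**2)
(U(9) - 24)**2 = ((-7 + 2*9**2) - 24)**2 = ((-7 + 2*81) - 24)**2 = ((-7 + 162) - 24)**2 = (155 - 24)**2 = 131**2 = 17161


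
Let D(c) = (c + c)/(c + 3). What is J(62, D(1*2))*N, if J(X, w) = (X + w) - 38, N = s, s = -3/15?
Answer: -124/25 ≈ -4.9600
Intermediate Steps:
D(c) = 2*c/(3 + c) (D(c) = (2*c)/(3 + c) = 2*c/(3 + c))
s = -⅕ (s = -3*1/15 = -⅕ ≈ -0.20000)
N = -⅕ ≈ -0.20000
J(X, w) = -38 + X + w
J(62, D(1*2))*N = (-38 + 62 + 2*(1*2)/(3 + 1*2))*(-⅕) = (-38 + 62 + 2*2/(3 + 2))*(-⅕) = (-38 + 62 + 2*2/5)*(-⅕) = (-38 + 62 + 2*2*(⅕))*(-⅕) = (-38 + 62 + ⅘)*(-⅕) = (124/5)*(-⅕) = -124/25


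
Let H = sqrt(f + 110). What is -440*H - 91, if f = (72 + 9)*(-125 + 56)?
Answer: -91 - 440*I*sqrt(5479) ≈ -91.0 - 32569.0*I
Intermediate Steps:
f = -5589 (f = 81*(-69) = -5589)
H = I*sqrt(5479) (H = sqrt(-5589 + 110) = sqrt(-5479) = I*sqrt(5479) ≈ 74.02*I)
-440*H - 91 = -440*I*sqrt(5479) - 91 = -91 - 440*I*sqrt(5479)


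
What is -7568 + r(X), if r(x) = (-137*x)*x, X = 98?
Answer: -1323316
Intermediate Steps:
r(x) = -137*x**2
-7568 + r(X) = -7568 - 137*98**2 = -7568 - 137*9604 = -7568 - 1315748 = -1323316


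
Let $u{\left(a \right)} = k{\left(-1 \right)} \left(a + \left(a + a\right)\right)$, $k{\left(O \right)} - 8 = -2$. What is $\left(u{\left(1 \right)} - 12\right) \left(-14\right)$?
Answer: $-84$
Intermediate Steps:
$k{\left(O \right)} = 6$ ($k{\left(O \right)} = 8 - 2 = 6$)
$u{\left(a \right)} = 18 a$ ($u{\left(a \right)} = 6 \left(a + \left(a + a\right)\right) = 6 \left(a + 2 a\right) = 6 \cdot 3 a = 18 a$)
$\left(u{\left(1 \right)} - 12\right) \left(-14\right) = \left(18 \cdot 1 - 12\right) \left(-14\right) = \left(18 - 12\right) \left(-14\right) = 6 \left(-14\right) = -84$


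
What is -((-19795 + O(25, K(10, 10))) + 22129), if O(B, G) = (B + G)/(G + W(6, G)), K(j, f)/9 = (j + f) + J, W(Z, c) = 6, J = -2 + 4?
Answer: -476359/204 ≈ -2335.1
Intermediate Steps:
J = 2
K(j, f) = 18 + 9*f + 9*j (K(j, f) = 9*((j + f) + 2) = 9*((f + j) + 2) = 9*(2 + f + j) = 18 + 9*f + 9*j)
O(B, G) = (B + G)/(6 + G) (O(B, G) = (B + G)/(G + 6) = (B + G)/(6 + G))
-((-19795 + O(25, K(10, 10))) + 22129) = -((-19795 + (25 + (18 + 9*10 + 9*10))/(6 + (18 + 9*10 + 9*10))) + 22129) = -((-19795 + (25 + (18 + 90 + 90))/(6 + (18 + 90 + 90))) + 22129) = -((-19795 + (25 + 198)/(6 + 198)) + 22129) = -((-19795 + 223/204) + 22129) = -(-4037957/204 + 22129) = -1*476359/204 = -476359/204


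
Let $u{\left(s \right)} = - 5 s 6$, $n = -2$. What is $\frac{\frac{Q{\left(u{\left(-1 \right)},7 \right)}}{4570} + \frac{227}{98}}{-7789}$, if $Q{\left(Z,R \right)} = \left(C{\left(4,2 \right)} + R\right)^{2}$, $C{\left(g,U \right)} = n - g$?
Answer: $- \frac{259372}{872095385} \approx -0.00029741$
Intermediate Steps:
$C{\left(g,U \right)} = -2 - g$
$u{\left(s \right)} = - 30 s$
$Q{\left(Z,R \right)} = \left(-6 + R\right)^{2}$ ($Q{\left(Z,R \right)} = \left(\left(-2 - 4\right) + R\right)^{2} = \left(-6 + R\right)^{2}$)
$\frac{\frac{Q{\left(u{\left(-1 \right)},7 \right)}}{4570} + \frac{227}{98}}{-7789} = \frac{\frac{\left(-6 + 7\right)^{2}}{4570} + \frac{227}{98}}{-7789} = \left(1^{2} \cdot \frac{1}{4570} + 227 \cdot \frac{1}{98}\right) \left(- \frac{1}{7789}\right) = \left(1 \cdot \frac{1}{4570} + \frac{227}{98}\right) \left(- \frac{1}{7789}\right) = \left(\frac{1}{4570} + \frac{227}{98}\right) \left(- \frac{1}{7789}\right) = \frac{259372}{111965} \left(- \frac{1}{7789}\right) = - \frac{259372}{872095385}$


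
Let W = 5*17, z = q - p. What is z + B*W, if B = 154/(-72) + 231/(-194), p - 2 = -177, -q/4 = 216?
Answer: -3394283/3492 ≈ -972.02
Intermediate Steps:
q = -864 (q = -4*216 = -864)
p = -175 (p = 2 - 177 = -175)
z = -689 (z = -864 - 1*(-175) = -864 + 175 = -689)
W = 85
B = -11627/3492 (B = 154*(-1/72) + 231*(-1/194) = -77/36 - 231/194 = -11627/3492 ≈ -3.3296)
z + B*W = -689 - 11627/3492*85 = -689 - 988295/3492 = -3394283/3492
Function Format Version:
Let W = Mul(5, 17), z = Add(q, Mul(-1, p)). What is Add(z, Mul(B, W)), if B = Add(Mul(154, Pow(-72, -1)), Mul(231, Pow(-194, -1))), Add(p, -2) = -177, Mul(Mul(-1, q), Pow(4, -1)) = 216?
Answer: Rational(-3394283, 3492) ≈ -972.02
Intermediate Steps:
q = -864 (q = Mul(-4, 216) = -864)
p = -175 (p = Add(2, -177) = -175)
z = -689 (z = Add(-864, Mul(-1, -175)) = Add(-864, 175) = -689)
W = 85
B = Rational(-11627, 3492) (B = Add(Mul(154, Rational(-1, 72)), Mul(231, Rational(-1, 194))) = Add(Rational(-77, 36), Rational(-231, 194)) = Rational(-11627, 3492) ≈ -3.3296)
Add(z, Mul(B, W)) = Add(-689, Mul(Rational(-11627, 3492), 85)) = Add(-689, Rational(-988295, 3492)) = Rational(-3394283, 3492)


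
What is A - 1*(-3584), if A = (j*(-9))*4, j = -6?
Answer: 3800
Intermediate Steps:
A = 216 (A = -6*(-9)*4 = 54*4 = 216)
A - 1*(-3584) = 216 - 1*(-3584) = 216 + 3584 = 3800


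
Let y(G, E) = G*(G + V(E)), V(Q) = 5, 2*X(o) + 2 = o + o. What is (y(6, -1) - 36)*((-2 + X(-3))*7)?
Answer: -1260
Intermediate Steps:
X(o) = -1 + o (X(o) = -1 + (o + o)/2 = -1 + (2*o)/2 = -1 + o)
y(G, E) = G*(5 + G) (y(G, E) = G*(G + 5) = G*(5 + G))
(y(6, -1) - 36)*((-2 + X(-3))*7) = (6*(5 + 6) - 36)*((-2 + (-1 - 3))*7) = (6*11 - 36)*((-2 - 4)*7) = (66 - 36)*(-6*7) = 30*(-42) = -1260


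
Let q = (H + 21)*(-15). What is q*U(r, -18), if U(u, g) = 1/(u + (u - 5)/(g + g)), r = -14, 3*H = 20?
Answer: 2988/97 ≈ 30.804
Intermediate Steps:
H = 20/3 (H = (⅓)*20 = 20/3 ≈ 6.6667)
q = -415 (q = (20/3 + 21)*(-15) = (83/3)*(-15) = -415)
U(u, g) = 1/(u + (-5 + u)/(2*g)) (U(u, g) = 1/(u + (-5 + u)/((2*g))) = 1/(u + (-5 + u)*(1/(2*g))) = 1/(u + (-5 + u)/(2*g)))
q*U(r, -18) = -830*(-18)/(-5 - 14 + 2*(-18)*(-14)) = -830*(-18)/(-5 - 14 + 504) = -830*(-18)/485 = -415*(-36/485) = 2988/97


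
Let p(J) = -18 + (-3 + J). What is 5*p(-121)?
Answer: -710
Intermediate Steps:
p(J) = -21 + J
5*p(-121) = 5*(-21 - 121) = 5*(-142) = -710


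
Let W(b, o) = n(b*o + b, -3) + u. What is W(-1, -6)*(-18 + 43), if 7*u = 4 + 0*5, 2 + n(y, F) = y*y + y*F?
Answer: 1500/7 ≈ 214.29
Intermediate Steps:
n(y, F) = -2 + y² + F*y (n(y, F) = -2 + (y*y + y*F) = -2 + (y² + F*y) = -2 + y² + F*y)
u = 4/7 (u = (4 + 0*5)/7 = (4 + 0)/7 = (⅐)*4 = 4/7 ≈ 0.57143)
W(b, o) = -10/7 + (b + b*o)² - 3*b - 3*b*o (W(b, o) = (-2 + (b*o + b)² - 3*(b*o + b)) + 4/7 = (-2 + (b + b*o)² - 3*(b + b*o)) + 4/7 = (-2 + (b + b*o)² + (-3*b - 3*b*o)) + 4/7 = (-2 + (b + b*o)² - 3*b - 3*b*o) + 4/7 = -10/7 + (b + b*o)² - 3*b - 3*b*o)
W(-1, -6)*(-18 + 43) = (-10/7 + (-1)²*(1 - 6)² - 3*(-1)*(1 - 6))*(-18 + 43) = (-10/7 + 1*(-5)² - 3*(-1)*(-5))*25 = (-10/7 + 1*25 - 15)*25 = (-10/7 + 25 - 15)*25 = (60/7)*25 = 1500/7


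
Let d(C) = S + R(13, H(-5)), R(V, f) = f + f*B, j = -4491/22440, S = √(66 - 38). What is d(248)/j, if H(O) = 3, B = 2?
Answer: -22440/499 - 14960*√7/1497 ≈ -71.410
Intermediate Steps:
S = 2*√7 (S = √28 = 2*√7 ≈ 5.2915)
j = -1497/7480 (j = -4491*1/22440 = -1497/7480 ≈ -0.20013)
R(V, f) = 3*f (R(V, f) = f + f*2 = f + 2*f = 3*f)
d(C) = 9 + 2*√7 (d(C) = 2*√7 + 3*3 = 2*√7 + 9 = 9 + 2*√7)
d(248)/j = (9 + 2*√7)/(-1497/7480) = (9 + 2*√7)*(-7480/1497) = -22440/499 - 14960*√7/1497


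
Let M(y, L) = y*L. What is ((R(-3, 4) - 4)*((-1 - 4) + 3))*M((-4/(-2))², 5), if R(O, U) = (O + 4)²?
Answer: 120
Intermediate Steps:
R(O, U) = (4 + O)²
M(y, L) = L*y
((R(-3, 4) - 4)*((-1 - 4) + 3))*M((-4/(-2))², 5) = (((4 - 3)² - 4)*((-1 - 4) + 3))*(5*(-4/(-2))²) = ((1² - 4)*(-5 + 3))*(5*(-4*(-½))²) = ((1 - 4)*(-2))*(5*2²) = (-3*(-2))*(5*4) = 6*20 = 120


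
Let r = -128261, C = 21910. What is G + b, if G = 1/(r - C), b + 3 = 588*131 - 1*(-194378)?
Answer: 40756859912/150171 ≈ 2.7140e+5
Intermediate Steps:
b = 271403 (b = -3 + (588*131 - 1*(-194378)) = -3 + (77028 + 194378) = -3 + 271406 = 271403)
G = -1/150171 (G = 1/(-128261 - 1*21910) = 1/(-128261 - 21910) = 1/(-150171) = -1/150171 ≈ -6.6591e-6)
G + b = -1/150171 + 271403 = 40756859912/150171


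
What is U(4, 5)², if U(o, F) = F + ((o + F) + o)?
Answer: 324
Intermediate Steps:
U(o, F) = 2*F + 2*o (U(o, F) = F + ((F + o) + o) = F + (F + 2*o) = 2*F + 2*o)
U(4, 5)² = (2*5 + 2*4)² = (10 + 8)² = 18² = 324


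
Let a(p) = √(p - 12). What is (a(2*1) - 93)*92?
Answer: -8556 + 92*I*√10 ≈ -8556.0 + 290.93*I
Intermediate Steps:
a(p) = √(-12 + p)
(a(2*1) - 93)*92 = (√(-12 + 2*1) - 93)*92 = (√(-12 + 2) - 93)*92 = (√(-10) - 93)*92 = (I*√10 - 93)*92 = (-93 + I*√10)*92 = -8556 + 92*I*√10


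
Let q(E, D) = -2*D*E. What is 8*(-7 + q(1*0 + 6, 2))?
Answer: -248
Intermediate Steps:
q(E, D) = -2*D*E
8*(-7 + q(1*0 + 6, 2)) = 8*(-7 - 2*2*(1*0 + 6)) = 8*(-7 - 2*2*(0 + 6)) = 8*(-7 - 2*2*6) = 8*(-7 - 24) = 8*(-31) = -248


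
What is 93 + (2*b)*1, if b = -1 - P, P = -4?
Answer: 99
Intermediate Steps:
b = 3 (b = -1 - 1*(-4) = -1 + 4 = 3)
93 + (2*b)*1 = 93 + (2*3)*1 = 93 + 6*1 = 93 + 6 = 99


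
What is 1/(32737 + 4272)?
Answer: 1/37009 ≈ 2.7020e-5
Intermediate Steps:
1/(32737 + 4272) = 1/37009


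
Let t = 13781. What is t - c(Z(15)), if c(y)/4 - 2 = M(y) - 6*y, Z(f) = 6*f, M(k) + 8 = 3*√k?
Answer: 15965 - 36*√10 ≈ 15851.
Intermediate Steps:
M(k) = -8 + 3*√k
c(y) = -24 - 24*y + 12*√y (c(y) = 8 + 4*((-8 + 3*√y) - 6*y) = 8 + 4*(-8 - 6*y + 3*√y) = 8 + (-32 - 24*y + 12*√y) = -24 - 24*y + 12*√y)
t - c(Z(15)) = 13781 - (-24 - 144*15 + 12*√(6*15)) = 13781 - (-24 - 24*90 + 12*√90) = 13781 - (-24 - 2160 + 12*(3*√10)) = 13781 - (-24 - 2160 + 36*√10) = 13781 - (-2184 + 36*√10) = 13781 + (2184 - 36*√10) = 15965 - 36*√10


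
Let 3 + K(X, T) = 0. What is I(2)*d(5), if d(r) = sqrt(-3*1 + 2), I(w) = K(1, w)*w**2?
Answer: -12*I ≈ -12.0*I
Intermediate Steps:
K(X, T) = -3 (K(X, T) = -3 + 0 = -3)
I(w) = -3*w**2
d(r) = I (d(r) = sqrt(-3 + 2) = sqrt(-1) = I)
I(2)*d(5) = (-3*2**2)*I = (-3*4)*I = -12*I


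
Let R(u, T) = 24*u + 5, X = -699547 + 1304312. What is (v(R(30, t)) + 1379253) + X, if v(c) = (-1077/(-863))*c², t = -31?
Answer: 2278305659/863 ≈ 2.6400e+6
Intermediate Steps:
X = 604765
R(u, T) = 5 + 24*u
v(c) = 1077*c²/863 (v(c) = (-1077*(-1/863))*c² = 1077*c²/863)
(v(R(30, t)) + 1379253) + X = (1077*(5 + 24*30)²/863 + 1379253) + 604765 = (1077*(5 + 720)²/863 + 1379253) + 604765 = ((1077/863)*725² + 1379253) + 604765 = ((1077/863)*525625 + 1379253) + 604765 = (566098125/863 + 1379253) + 604765 = 1756393464/863 + 604765 = 2278305659/863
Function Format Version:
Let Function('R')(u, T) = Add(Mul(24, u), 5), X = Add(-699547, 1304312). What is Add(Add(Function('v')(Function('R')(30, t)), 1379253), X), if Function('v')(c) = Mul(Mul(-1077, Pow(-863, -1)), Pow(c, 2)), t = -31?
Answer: Rational(2278305659, 863) ≈ 2.6400e+6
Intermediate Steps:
X = 604765
Function('R')(u, T) = Add(5, Mul(24, u))
Function('v')(c) = Mul(Rational(1077, 863), Pow(c, 2)) (Function('v')(c) = Mul(Mul(-1077, Rational(-1, 863)), Pow(c, 2)) = Mul(Rational(1077, 863), Pow(c, 2)))
Add(Add(Function('v')(Function('R')(30, t)), 1379253), X) = Add(Add(Mul(Rational(1077, 863), Pow(Add(5, Mul(24, 30)), 2)), 1379253), 604765) = Add(Add(Mul(Rational(1077, 863), Pow(Add(5, 720), 2)), 1379253), 604765) = Add(Add(Mul(Rational(1077, 863), Pow(725, 2)), 1379253), 604765) = Add(Add(Mul(Rational(1077, 863), 525625), 1379253), 604765) = Add(Add(Rational(566098125, 863), 1379253), 604765) = Add(Rational(1756393464, 863), 604765) = Rational(2278305659, 863)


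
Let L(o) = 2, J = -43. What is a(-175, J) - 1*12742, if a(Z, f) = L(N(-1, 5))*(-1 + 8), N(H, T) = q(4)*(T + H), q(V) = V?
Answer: -12728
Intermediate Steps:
N(H, T) = 4*H + 4*T (N(H, T) = 4*(T + H) = 4*(H + T) = 4*H + 4*T)
a(Z, f) = 14 (a(Z, f) = 2*(-1 + 8) = 2*7 = 14)
a(-175, J) - 1*12742 = 14 - 1*12742 = 14 - 12742 = -12728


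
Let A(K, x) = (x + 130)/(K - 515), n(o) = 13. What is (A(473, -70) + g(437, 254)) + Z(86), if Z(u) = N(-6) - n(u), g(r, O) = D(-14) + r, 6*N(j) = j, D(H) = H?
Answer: 2853/7 ≈ 407.57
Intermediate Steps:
N(j) = j/6
g(r, O) = -14 + r
Z(u) = -14 (Z(u) = (1/6)*(-6) - 1*13 = -1 - 13 = -14)
A(K, x) = (130 + x)/(-515 + K)
(A(473, -70) + g(437, 254)) + Z(86) = ((130 - 70)/(-515 + 473) + (-14 + 437)) - 14 = (60/(-42) + 423) - 14 = (-1/42*60 + 423) - 14 = (-10/7 + 423) - 14 = 2951/7 - 14 = 2853/7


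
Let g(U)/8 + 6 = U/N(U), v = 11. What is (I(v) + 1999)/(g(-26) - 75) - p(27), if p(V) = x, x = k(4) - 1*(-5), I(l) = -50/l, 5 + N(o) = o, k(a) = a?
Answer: -10068/385 ≈ -26.151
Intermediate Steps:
N(o) = -5 + o
g(U) = -48 + 8*U/(-5 + U) (g(U) = -48 + 8*(U/(-5 + U)) = -48 + 8*U/(-5 + U))
x = 9 (x = 4 - 1*(-5) = 4 + 5 = 9)
p(V) = 9
(I(v) + 1999)/(g(-26) - 75) - p(27) = (-50/11 + 1999)/(40*(6 - 1*(-26))/(-5 - 26) - 75) - 1*9 = (-50*1/11 + 1999)/(40*(6 + 26)/(-31) - 75) - 9 = (-50/11 + 1999)/(40*(-1/31)*32 - 75) - 9 = 21939/(11*(-1280/31 - 75)) - 9 = 21939/(11*(-3605/31)) - 9 = (21939/11)*(-31/3605) - 9 = -6603/385 - 9 = -10068/385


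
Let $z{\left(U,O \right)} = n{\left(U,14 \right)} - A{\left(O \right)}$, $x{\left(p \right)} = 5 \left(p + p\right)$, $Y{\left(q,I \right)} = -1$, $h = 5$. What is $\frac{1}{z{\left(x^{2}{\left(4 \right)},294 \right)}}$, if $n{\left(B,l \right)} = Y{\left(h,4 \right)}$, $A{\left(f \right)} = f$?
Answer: $- \frac{1}{295} \approx -0.0033898$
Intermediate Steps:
$n{\left(B,l \right)} = -1$
$x{\left(p \right)} = 10 p$ ($x{\left(p \right)} = 5 \cdot 2 p = 10 p$)
$z{\left(U,O \right)} = -1 - O$
$\frac{1}{z{\left(x^{2}{\left(4 \right)},294 \right)}} = \frac{1}{-1 - 294} = \frac{1}{-295} = - \frac{1}{295}$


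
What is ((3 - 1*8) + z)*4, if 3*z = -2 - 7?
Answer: -32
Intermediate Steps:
z = -3 (z = (-2 - 7)/3 = (⅓)*(-9) = -3)
((3 - 1*8) + z)*4 = ((3 - 1*8) - 3)*4 = ((3 - 8) - 3)*4 = (-5 - 3)*4 = -8*4 = -32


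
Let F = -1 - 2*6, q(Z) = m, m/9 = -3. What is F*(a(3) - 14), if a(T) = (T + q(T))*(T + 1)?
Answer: 1430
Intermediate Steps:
m = -27 (m = 9*(-3) = -27)
q(Z) = -27
F = -13 (F = -1 - 1*12 = -1 - 12 = -13)
a(T) = (1 + T)*(-27 + T) (a(T) = (T - 27)*(T + 1) = (-27 + T)*(1 + T) = (1 + T)*(-27 + T))
F*(a(3) - 14) = -13*((-27 + 3² - 26*3) - 14) = -13*((-27 + 9 - 78) - 14) = -13*(-96 - 14) = -13*(-110) = 1430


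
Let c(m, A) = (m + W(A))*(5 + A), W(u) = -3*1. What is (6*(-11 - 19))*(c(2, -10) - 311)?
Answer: 55080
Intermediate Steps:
W(u) = -3
c(m, A) = (-3 + m)*(5 + A) (c(m, A) = (m - 3)*(5 + A) = (-3 + m)*(5 + A))
(6*(-11 - 19))*(c(2, -10) - 311) = (6*(-11 - 19))*((-15 - 3*(-10) + 5*2 - 10*2) - 311) = (6*(-30))*((-15 + 30 + 10 - 20) - 311) = -180*(5 - 311) = -180*(-306) = 55080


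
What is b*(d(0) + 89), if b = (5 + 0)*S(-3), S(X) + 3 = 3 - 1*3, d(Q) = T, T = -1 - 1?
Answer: -1305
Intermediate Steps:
T = -2
d(Q) = -2
S(X) = -3 (S(X) = -3 + (3 - 1*3) = -3 + (3 - 3) = -3 + 0 = -3)
b = -15 (b = (5 + 0)*(-3) = 5*(-3) = -15)
b*(d(0) + 89) = -15*(-2 + 89) = -15*87 = -1305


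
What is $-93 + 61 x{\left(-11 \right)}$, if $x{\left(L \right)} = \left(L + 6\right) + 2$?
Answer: $-276$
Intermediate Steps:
$x{\left(L \right)} = 8 + L$ ($x{\left(L \right)} = \left(6 + L\right) + 2 = 8 + L$)
$-93 + 61 x{\left(-11 \right)} = -93 + 61 \left(8 - 11\right) = -93 + 61 \left(-3\right) = -93 - 183 = -276$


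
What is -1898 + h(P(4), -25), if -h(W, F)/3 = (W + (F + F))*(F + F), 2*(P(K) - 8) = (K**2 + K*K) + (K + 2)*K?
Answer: -3998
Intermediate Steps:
P(K) = 8 + K**2 + K*(2 + K)/2 (P(K) = 8 + ((K**2 + K*K) + (K + 2)*K)/2 = 8 + ((K**2 + K**2) + (2 + K)*K)/2 = 8 + (2*K**2 + K*(2 + K))/2 = 8 + (K**2 + K*(2 + K)/2) = 8 + K**2 + K*(2 + K)/2)
h(W, F) = -6*F*(W + 2*F) (h(W, F) = -3*(W + (F + F))*(F + F) = -3*(W + 2*F)*2*F = -6*F*(W + 2*F))
-1898 + h(P(4), -25) = -1898 - 6*(-25)*((8 + 4 + (3/2)*4**2) + 2*(-25)) = -1898 - 6*(-25)*((8 + 4 + (3/2)*16) - 50) = -1898 - 6*(-25)*((8 + 4 + 24) - 50) = -1898 - 6*(-25)*(36 - 50) = -1898 - 6*(-25)*(-14) = -1898 - 2100 = -3998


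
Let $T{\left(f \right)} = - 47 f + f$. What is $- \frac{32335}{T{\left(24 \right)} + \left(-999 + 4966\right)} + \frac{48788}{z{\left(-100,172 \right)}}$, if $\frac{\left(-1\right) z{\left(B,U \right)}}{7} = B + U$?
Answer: $- \frac{5570603}{51534} \approx -108.1$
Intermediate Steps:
$T{\left(f \right)} = - 46 f$
$z{\left(B,U \right)} = - 7 B - 7 U$ ($z{\left(B,U \right)} = - 7 \left(B + U\right) = - 7 B - 7 U$)
$- \frac{32335}{T{\left(24 \right)} + \left(-999 + 4966\right)} + \frac{48788}{z{\left(-100,172 \right)}} = - \frac{32335}{\left(-46\right) 24 + \left(-999 + 4966\right)} + \frac{48788}{\left(-7\right) \left(-100\right) - 1204} = - \frac{32335}{-1104 + 3967} + \frac{48788}{700 - 1204} = - \frac{32335}{2863} + \frac{48788}{-504} = \left(-32335\right) \frac{1}{2863} + 48788 \left(- \frac{1}{504}\right) = - \frac{32335}{2863} - \frac{12197}{126} = - \frac{5570603}{51534}$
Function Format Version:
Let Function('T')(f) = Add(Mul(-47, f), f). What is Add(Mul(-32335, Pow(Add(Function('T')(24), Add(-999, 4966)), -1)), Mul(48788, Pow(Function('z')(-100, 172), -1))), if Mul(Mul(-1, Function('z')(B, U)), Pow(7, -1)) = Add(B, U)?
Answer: Rational(-5570603, 51534) ≈ -108.10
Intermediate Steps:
Function('T')(f) = Mul(-46, f)
Function('z')(B, U) = Add(Mul(-7, B), Mul(-7, U)) (Function('z')(B, U) = Mul(-7, Add(B, U)) = Add(Mul(-7, B), Mul(-7, U)))
Add(Mul(-32335, Pow(Add(Function('T')(24), Add(-999, 4966)), -1)), Mul(48788, Pow(Function('z')(-100, 172), -1))) = Add(Mul(-32335, Pow(Add(Mul(-46, 24), Add(-999, 4966)), -1)), Mul(48788, Pow(Add(Mul(-7, -100), Mul(-7, 172)), -1))) = Add(Mul(-32335, Pow(Add(-1104, 3967), -1)), Mul(48788, Pow(Add(700, -1204), -1))) = Add(Mul(-32335, Pow(2863, -1)), Mul(48788, Pow(-504, -1))) = Add(Mul(-32335, Rational(1, 2863)), Mul(48788, Rational(-1, 504))) = Add(Rational(-32335, 2863), Rational(-12197, 126)) = Rational(-5570603, 51534)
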